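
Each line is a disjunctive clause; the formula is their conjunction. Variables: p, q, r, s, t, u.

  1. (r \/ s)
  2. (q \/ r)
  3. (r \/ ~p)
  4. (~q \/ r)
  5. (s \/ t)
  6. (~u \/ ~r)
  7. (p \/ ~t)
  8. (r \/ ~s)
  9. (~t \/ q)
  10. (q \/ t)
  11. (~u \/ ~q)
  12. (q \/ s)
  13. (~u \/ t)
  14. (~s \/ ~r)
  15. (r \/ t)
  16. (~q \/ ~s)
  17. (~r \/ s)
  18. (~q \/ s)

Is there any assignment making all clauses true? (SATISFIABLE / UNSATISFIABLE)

r = True:
  propagation gives u=False, s=False; an empty clause results — contradiction.
r = False:
  propagation gives s=True; an empty clause results — contradiction.
Every branch closes, so no satisfying assignment exists.

UNSATISFIABLE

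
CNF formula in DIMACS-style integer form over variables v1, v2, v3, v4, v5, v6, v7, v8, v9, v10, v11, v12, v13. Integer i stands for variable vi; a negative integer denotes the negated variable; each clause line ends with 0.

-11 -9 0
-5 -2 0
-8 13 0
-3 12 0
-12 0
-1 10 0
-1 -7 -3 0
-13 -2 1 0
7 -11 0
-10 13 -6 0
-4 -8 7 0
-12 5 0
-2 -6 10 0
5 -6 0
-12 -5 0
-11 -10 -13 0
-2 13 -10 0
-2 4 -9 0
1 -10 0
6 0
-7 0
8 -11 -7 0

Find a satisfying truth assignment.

The clause (¬v12) is unit: v12 must be False.
Unit propagation: (¬v3) forces v3 = False.
Unit propagation: (v6) forces v6 = True.
Unit propagation: (v5) forces v5 = True.
Unit propagation: (¬v2) forces v2 = False.
Unit propagation: (¬v7) forces v7 = False.
The clause (¬v11) is unit: v11 must be False.
v8 occurs only negated in the remaining clauses — set v8 = False.
Branch on v1: take v1 = False.
  then v10 is forced to False.
v4, v9, v13 are now unconstrained; take v4 = True, v9 = False, v13 = False.
Every clause has at least one true literal under this assignment.

v1 = F, v2 = F, v3 = F, v4 = T, v5 = T, v6 = T, v7 = F, v8 = F, v9 = F, v10 = F, v11 = F, v12 = F, v13 = F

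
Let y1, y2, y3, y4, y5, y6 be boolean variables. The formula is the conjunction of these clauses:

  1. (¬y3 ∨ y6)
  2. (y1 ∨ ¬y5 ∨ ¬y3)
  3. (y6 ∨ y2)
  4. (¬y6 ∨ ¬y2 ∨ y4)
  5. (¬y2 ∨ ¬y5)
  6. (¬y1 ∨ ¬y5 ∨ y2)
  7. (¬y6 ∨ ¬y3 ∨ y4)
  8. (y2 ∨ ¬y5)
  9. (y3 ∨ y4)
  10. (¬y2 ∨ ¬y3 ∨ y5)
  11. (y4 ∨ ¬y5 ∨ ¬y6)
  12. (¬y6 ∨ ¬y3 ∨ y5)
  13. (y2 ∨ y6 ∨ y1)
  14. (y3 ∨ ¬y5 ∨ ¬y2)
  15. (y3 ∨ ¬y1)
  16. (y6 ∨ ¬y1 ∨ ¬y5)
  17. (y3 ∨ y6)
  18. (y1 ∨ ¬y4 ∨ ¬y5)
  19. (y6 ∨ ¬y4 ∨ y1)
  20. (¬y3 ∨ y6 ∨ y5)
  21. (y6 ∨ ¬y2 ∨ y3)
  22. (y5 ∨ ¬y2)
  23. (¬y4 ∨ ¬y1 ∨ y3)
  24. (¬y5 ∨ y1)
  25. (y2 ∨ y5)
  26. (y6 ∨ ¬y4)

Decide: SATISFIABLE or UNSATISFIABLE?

y5 = True:
  propagation gives y2=False; an empty clause results — contradiction.
y5 = False:
  propagation gives y2=False; an empty clause results — contradiction.
Every branch closes, so no satisfying assignment exists.

UNSATISFIABLE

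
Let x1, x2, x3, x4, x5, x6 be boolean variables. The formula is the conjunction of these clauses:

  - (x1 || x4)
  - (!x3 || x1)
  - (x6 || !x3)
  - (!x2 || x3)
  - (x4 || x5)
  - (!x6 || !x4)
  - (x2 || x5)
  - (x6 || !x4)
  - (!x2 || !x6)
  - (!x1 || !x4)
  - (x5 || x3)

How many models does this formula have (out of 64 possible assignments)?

The models are:
  x1=T x2=F x3=F x4=F x5=T x6=F
  x1=T x2=F x3=F x4=F x5=T x6=T
  x1=T x2=F x3=T x4=F x5=T x6=T
Count: 3.

3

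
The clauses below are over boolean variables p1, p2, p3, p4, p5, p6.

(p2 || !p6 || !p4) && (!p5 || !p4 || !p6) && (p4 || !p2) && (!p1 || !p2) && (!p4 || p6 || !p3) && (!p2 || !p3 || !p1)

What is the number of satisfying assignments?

24

Case analysis on p2 and p4:
  p2=1, p4=1: remaining (p1,p3,p5,p6) ∈ {(0,0,0,0); (0,0,0,1); (0,0,1,0); (0,1,0,1)} — 4.
  p2=1, p4=0: a clause becomes empty — 0.
  p2=0, p4=1: remaining (p1,p3,p5,p6) ∈ {(0,0,0,0); (0,0,1,0); (1,0,0,0); (1,0,1,0)} — 4.
  p2=0, p4=0: p1, p3, p5, p6 free → 2^4 = 16.
Total: 4 + 0 + 4 + 16 = 24.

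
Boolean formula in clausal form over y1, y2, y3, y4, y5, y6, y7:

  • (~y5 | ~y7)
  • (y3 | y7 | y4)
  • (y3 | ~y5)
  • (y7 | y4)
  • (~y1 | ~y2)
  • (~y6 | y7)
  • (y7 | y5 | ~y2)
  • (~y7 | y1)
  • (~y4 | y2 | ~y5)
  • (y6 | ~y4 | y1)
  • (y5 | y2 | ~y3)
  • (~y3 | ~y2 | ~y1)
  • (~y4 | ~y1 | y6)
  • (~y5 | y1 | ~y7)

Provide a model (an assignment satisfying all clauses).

y1=True, y2=False, y3=False, y4=False, y5=False, y6=False, y7=True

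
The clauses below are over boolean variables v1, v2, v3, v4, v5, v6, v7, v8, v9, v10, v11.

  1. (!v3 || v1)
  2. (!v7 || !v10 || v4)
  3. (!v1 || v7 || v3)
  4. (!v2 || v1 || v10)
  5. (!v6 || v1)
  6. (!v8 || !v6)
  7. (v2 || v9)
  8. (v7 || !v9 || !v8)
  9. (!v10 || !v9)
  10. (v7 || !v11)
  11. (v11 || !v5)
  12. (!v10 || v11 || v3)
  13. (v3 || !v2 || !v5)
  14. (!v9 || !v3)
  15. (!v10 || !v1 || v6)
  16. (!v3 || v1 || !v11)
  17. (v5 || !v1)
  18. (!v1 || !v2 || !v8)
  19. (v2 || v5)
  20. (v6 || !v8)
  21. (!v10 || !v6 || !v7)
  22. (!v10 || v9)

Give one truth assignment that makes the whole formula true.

v1 = 1, v2 = 0, v3 = 0, v4 = 1, v5 = 1, v6 = 0, v7 = 1, v8 = 0, v9 = 1, v10 = 0, v11 = 1

v4 occurs only positively in the remaining clauses — set v4 = True.
Pure literal: v8 appears only negated; assign v8 = False.
Set v1 = True and propagate.
  then v5 is forced to True.
  then v11 is forced to True.
  then v7 is forced to True.
Set v2 = False and propagate.
  then v9 is forced to True.
  then v10 is forced to False.
  then v3 is forced to False.
v6 is now unconstrained; take v6 = False.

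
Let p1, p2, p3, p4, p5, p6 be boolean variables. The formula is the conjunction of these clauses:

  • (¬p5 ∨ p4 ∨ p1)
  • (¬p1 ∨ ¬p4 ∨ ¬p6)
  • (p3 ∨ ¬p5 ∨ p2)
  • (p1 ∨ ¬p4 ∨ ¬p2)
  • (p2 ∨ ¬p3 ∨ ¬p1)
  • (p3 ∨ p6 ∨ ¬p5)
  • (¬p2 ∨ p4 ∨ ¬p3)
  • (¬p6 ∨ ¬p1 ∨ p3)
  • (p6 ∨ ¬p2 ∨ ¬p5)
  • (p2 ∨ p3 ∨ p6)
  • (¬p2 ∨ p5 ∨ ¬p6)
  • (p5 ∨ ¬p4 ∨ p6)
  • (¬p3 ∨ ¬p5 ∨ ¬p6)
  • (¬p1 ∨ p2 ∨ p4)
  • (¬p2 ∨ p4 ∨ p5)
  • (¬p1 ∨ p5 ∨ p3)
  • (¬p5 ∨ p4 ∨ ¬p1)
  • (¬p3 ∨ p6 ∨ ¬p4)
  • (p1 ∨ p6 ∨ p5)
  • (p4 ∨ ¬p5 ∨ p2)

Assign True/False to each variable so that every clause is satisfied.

p1 = False, p2 = False, p3 = True, p4 = False, p5 = False, p6 = True

Branch on p1: take p1 = False.
Try p2 = False.
Branch on p3: take p3 = True.
For the remaining variables, p4 = False, p5 = False, p6 = True works.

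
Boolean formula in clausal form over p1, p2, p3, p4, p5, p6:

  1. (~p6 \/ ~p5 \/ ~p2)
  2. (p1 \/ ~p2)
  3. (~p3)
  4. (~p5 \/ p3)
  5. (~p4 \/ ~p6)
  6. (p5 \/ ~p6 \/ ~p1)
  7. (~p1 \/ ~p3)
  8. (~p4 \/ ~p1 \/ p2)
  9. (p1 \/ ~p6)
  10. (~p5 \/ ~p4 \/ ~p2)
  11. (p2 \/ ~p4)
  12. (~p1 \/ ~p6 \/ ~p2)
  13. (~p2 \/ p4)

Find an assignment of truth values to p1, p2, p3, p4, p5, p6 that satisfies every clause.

p1 = F, p2 = F, p3 = F, p4 = F, p5 = F, p6 = F

The clause (~p3) is unit: p3 must be False.
(~p5) is a unit clause, so p5 = False.
Pure literal: p6 appears only negated; assign p6 = False.
Branch on p1: take p1 = False.
  then p2 is forced to False.
  then p4 is forced to False.
Every clause has at least one true literal under this assignment.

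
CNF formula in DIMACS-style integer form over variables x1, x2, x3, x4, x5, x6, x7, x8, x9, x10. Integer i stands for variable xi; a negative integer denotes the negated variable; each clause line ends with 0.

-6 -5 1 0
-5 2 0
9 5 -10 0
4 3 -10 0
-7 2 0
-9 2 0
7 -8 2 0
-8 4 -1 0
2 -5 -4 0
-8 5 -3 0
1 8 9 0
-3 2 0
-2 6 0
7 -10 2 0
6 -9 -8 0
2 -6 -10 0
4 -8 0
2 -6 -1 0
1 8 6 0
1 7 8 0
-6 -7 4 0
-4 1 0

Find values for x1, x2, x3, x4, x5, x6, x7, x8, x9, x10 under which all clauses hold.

x1 = T, x2 = T, x3 = F, x4 = T, x5 = T, x6 = T, x7 = F, x8 = T, x9 = F, x10 = T

Check each clause:
  1. (NOT x5 OR x1 OR NOT x6) — x1 is true.
  2. (NOT x5 OR x2) — x2 is true.
  3. (x9 OR NOT x10 OR x5) — x5 is true.
  4. (NOT x10 OR x4 OR x3) — x4 is true.
  5. (x2 OR NOT x7) — NOT x7 is true.
  6. (x2 OR NOT x9) — x2 is true.
  7. (x7 OR NOT x8 OR x2) — x2 is true.
  8. (x4 OR NOT x8 OR NOT x1) — x4 is true.
  9. (x2 OR NOT x4 OR NOT x5) — x2 is true.
  10. (x5 OR NOT x8 OR NOT x3) — x5 is true.
  11. (x1 OR x8 OR x9) — x8 is true.
  12. (NOT x3 OR x2) — x2 is true.
  13. (x6 OR NOT x2) — x6 is true.
  14. (NOT x10 OR x2 OR x7) — x2 is true.
  15. (x6 OR NOT x8 OR NOT x9) — x6 is true.
  16. (NOT x10 OR NOT x6 OR x2) — x2 is true.
  17. (x4 OR NOT x8) — x4 is true.
  18. (NOT x6 OR x2 OR NOT x1) — x2 is true.
  19. (x1 OR x8 OR x6) — x8 is true.
  20. (x7 OR x8 OR x1) — x8 is true.
  21. (NOT x7 OR x4 OR NOT x6) — NOT x7 is true.
  22. (x1 OR NOT x4) — x1 is true.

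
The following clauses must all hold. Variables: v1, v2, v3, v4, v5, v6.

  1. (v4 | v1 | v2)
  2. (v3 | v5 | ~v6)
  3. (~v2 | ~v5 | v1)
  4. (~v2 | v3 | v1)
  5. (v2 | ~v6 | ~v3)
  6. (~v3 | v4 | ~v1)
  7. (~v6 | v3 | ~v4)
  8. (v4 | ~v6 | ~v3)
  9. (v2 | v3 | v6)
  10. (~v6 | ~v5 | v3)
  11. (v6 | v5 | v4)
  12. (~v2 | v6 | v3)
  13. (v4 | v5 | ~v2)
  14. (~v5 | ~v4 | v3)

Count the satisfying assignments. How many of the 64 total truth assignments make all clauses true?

10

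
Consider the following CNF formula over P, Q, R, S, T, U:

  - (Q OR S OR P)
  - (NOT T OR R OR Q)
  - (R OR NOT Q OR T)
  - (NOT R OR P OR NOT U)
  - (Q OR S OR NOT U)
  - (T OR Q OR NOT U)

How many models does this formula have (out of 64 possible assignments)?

30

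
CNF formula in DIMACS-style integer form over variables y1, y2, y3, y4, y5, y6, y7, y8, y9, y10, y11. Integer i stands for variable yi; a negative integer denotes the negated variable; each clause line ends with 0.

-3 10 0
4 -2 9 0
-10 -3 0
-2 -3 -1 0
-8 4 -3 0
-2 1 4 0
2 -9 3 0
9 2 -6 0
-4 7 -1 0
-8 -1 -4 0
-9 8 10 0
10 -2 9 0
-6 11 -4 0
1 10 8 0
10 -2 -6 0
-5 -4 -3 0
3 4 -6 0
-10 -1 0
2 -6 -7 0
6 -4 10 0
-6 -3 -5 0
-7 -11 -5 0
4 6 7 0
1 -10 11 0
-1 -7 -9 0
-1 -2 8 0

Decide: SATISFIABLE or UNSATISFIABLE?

SATISFIABLE

Pure literal: y5 appears only negated; assign y5 = False.
Branch on y1: take y1 = False.
For the remaining variables, y2 = True, y3 = False, y4 = True, y6 = False, y7 = False, y8 = True, y9 = True, y10 = True, y11 = True works.
So y1=F, y2=T, y3=F, y4=T, y5=F, y6=F, y7=F, y8=T, y9=T, y10=T, y11=T is a satisfying assignment.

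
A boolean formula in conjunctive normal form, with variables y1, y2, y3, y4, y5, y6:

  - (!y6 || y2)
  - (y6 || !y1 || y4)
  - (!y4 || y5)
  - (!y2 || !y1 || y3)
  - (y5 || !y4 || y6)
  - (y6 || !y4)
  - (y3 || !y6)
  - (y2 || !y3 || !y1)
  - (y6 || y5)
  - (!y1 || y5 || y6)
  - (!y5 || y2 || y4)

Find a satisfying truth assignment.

y1=False  y2=True  y3=True  y4=False  y5=False  y6=True

Check each clause:
  1. (!y6 || y2) — y2 is true.
  2. (!y1 || y6 || y4) — !y1 is true.
  3. (y5 || !y4) — !y4 is true.
  4. (y3 || !y2 || !y1) — y3 is true.
  5. (y6 || y5 || !y4) — !y4 is true.
  6. (!y4 || y6) — !y4 is true.
  7. (y3 || !y6) — y3 is true.
  8. (!y1 || y2 || !y3) — y2 is true.
  9. (y6 || y5) — y6 is true.
  10. (y5 || y6 || !y1) — !y1 is true.
  11. (!y5 || y2 || y4) — y2 is true.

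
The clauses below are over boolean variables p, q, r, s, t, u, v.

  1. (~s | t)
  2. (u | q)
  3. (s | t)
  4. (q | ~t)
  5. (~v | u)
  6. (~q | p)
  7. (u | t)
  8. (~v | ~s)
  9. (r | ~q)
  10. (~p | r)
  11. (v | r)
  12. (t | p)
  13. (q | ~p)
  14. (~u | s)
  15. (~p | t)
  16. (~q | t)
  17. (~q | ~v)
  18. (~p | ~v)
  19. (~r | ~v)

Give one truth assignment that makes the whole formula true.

p=True, q=True, r=True, s=False, t=True, u=False, v=False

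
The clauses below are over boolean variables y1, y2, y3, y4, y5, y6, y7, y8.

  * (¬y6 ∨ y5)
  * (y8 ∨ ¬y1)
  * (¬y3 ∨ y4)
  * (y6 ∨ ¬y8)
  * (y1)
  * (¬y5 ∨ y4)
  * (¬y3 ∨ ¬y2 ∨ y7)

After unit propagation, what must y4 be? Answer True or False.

True

(y1) stands alone — y1 = True.
From (¬y1 ∨ y8) and y1 = True: y8 = True.
In (¬y8 ∨ y6), ¬y8 is now false; y6 must hold, so y6 = True.
From (¬y6 ∨ y5) and y6 = True: y5 = True.
(¬y5 ∨ y4): since y5 = True, the clause reduces to (y4). y4 = True.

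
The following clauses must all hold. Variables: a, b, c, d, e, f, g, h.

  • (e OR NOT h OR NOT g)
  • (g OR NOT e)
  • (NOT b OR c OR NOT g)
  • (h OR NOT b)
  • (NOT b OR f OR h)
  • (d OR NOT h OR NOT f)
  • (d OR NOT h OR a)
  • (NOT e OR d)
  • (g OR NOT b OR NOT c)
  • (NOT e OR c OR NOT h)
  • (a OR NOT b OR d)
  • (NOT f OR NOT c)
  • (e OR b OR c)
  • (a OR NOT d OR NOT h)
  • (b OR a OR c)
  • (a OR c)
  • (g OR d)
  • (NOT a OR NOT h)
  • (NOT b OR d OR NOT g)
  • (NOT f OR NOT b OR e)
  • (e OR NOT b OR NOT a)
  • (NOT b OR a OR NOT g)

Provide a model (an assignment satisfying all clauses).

a=T, b=F, c=T, d=T, e=T, f=F, g=T, h=F

Try a = True.
  then h is forced to False.
  then b is forced to False.
Try c = True.
  then f is forced to False.
Branch on d: take d = True.
For the remaining variables, e = True, g = True works.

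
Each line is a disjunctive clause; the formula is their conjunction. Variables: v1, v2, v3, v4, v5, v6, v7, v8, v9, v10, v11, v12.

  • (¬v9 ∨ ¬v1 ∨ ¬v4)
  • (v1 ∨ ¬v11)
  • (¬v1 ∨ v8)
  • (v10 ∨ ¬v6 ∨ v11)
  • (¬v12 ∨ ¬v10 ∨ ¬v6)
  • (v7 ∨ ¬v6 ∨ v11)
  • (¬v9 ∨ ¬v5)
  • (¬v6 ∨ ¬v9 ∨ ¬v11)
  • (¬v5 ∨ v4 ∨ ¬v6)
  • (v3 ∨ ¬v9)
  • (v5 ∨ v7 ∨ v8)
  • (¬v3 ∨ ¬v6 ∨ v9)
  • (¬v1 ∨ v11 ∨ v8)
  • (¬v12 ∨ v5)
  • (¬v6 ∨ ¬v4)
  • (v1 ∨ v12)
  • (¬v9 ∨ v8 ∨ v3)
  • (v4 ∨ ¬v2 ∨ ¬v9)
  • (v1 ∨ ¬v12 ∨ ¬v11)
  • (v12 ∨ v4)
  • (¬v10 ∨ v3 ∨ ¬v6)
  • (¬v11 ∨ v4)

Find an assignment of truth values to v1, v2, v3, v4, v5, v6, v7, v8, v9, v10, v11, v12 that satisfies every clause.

Pure literal: v6 appears only negated; assign v6 = False.
v7 occurs only positively in the remaining clauses — set v7 = True.
Try v1 = False.
  then v11 is forced to False.
  then v12 is forced to True.
  then v5 is forced to True.
  then v9 is forced to False.
v2, v3, v4, v8, v10 are now unconstrained; take v2 = True, v3 = False, v4 = False, v8 = False, v10 = True.

v1 = False, v2 = True, v3 = False, v4 = False, v5 = True, v6 = False, v7 = True, v8 = False, v9 = False, v10 = True, v11 = False, v12 = True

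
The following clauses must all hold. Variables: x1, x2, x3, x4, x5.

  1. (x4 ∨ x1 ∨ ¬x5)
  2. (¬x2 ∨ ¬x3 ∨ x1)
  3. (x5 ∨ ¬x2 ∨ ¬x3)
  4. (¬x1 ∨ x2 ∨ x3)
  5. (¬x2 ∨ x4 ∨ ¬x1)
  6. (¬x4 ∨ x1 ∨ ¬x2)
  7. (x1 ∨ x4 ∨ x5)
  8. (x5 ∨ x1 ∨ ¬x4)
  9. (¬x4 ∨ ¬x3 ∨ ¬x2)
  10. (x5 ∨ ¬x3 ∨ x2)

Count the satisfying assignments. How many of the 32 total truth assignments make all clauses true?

The models are:
  x1=0 x2=0 x3=0 x4=1 x5=1
  x1=0 x2=0 x3=1 x4=1 x5=1
  x1=1 x2=0 x3=1 x4=0 x5=1
  x1=1 x2=0 x3=1 x4=1 x5=1
  x1=1 x2=1 x3=0 x4=1 x5=0
  x1=1 x2=1 x3=0 x4=1 x5=1
That's 6 in total.

6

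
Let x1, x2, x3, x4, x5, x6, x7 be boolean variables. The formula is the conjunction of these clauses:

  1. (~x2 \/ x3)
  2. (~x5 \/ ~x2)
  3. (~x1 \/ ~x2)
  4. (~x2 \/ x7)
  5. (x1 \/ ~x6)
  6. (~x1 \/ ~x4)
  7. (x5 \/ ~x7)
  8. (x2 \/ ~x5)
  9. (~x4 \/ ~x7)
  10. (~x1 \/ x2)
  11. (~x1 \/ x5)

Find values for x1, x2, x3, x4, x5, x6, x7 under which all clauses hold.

x1=0, x2=0, x3=0, x4=1, x5=0, x6=0, x7=0

x6 occurs only negated in the remaining clauses — set x6 = False.
Try x1 = False.
Branch on x2: take x2 = False.
  then x5 is forced to False.
  then x7 is forced to False.
x3, x4 are now unconstrained; take x3 = False, x4 = True.
Every clause has at least one true literal under this assignment.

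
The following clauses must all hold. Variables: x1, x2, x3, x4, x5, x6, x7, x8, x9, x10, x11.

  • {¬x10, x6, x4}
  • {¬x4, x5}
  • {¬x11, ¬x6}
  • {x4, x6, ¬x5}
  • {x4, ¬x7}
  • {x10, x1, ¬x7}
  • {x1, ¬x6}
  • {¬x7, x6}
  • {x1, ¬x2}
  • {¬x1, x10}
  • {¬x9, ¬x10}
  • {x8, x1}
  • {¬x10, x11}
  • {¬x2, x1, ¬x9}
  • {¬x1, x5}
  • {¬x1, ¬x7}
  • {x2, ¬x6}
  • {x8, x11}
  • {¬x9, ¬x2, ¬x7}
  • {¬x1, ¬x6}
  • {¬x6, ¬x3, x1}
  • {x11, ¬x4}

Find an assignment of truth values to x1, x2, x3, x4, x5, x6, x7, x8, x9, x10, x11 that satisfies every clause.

Pure literal: x3 appears only negated; assign x3 = False.
x7 occurs only negated in the remaining clauses — set x7 = False.
Try x1 = False.
  then x6 is forced to False.
  then x2 is forced to False.
  then x8 is forced to True.
Branch on x4: take x4 = True.
  then x5 is forced to True.
  then x11 is forced to True.
The remaining clauses are satisfied by x9 = False, x10 = False.
Every clause has at least one true literal under this assignment.

x1=False, x2=False, x3=False, x4=True, x5=True, x6=False, x7=False, x8=True, x9=False, x10=False, x11=True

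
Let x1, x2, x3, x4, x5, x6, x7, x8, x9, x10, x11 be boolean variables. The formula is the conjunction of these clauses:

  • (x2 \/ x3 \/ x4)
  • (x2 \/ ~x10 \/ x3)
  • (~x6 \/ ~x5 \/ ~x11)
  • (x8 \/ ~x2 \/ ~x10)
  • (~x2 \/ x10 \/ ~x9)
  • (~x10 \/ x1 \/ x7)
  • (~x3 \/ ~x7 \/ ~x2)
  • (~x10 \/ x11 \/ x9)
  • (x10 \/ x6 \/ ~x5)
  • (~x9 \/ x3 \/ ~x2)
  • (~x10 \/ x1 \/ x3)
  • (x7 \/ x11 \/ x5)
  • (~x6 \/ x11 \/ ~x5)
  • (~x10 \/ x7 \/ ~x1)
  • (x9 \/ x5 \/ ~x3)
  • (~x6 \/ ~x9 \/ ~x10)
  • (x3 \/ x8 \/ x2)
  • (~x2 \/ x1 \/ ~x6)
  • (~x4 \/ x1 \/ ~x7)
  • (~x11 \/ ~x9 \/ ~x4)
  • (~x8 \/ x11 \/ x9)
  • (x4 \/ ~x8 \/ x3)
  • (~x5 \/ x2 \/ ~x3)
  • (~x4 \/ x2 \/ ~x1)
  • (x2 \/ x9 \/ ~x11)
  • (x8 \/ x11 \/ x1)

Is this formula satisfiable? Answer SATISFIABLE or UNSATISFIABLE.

SATISFIABLE

Branch on x1: take x1 = False.
The remaining clauses are satisfied by x2 = False, x3 = True, x4 = False, x5 = False, x6 = False, x7 = True, x8 = True, x9 = True, x10 = True, x11 = False.
So x1=F, x2=F, x3=T, x4=F, x5=F, x6=F, x7=T, x8=T, x9=T, x10=T, x11=F is a satisfying assignment.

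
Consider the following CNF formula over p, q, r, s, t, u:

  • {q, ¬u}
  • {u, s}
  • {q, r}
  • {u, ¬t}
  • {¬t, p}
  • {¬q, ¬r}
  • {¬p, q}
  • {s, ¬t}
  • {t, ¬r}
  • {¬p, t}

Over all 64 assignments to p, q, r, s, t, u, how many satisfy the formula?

4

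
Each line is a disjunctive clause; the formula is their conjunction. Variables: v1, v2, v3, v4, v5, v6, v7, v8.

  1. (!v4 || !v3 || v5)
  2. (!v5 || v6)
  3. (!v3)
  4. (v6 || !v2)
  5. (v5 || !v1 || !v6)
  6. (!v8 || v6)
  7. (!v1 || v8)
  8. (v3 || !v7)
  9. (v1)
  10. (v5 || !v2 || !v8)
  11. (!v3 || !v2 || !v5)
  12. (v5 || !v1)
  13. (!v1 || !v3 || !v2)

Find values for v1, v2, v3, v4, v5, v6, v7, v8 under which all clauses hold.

v1=T, v2=F, v3=F, v4=F, v5=T, v6=T, v7=F, v8=T

The clause (!v3) is unit: v3 must be False.
The clause (!v7) is unit: v7 must be False.
Unit propagation: (v1) forces v1 = True.
(v8) is a unit clause, so v8 = True.
Unit propagation: (v6) forces v6 = True.
The clause (v5) is unit: v5 must be True.
v2, v4 are now unconstrained; take v2 = False, v4 = False.
Check each clause:
  1. (!v3 || !v4 || v5) — !v3 is true.
  2. (!v5 || v6) — v6 is true.
  3. (!v3) — !v3 is true.
  4. (v6 || !v2) — v6 is true.
  5. (!v1 || v5 || !v6) — v5 is true.
  6. (!v8 || v6) — v6 is true.
  7. (v8 || !v1) — v8 is true.
  8. (!v7 || v3) — !v7 is true.
  9. (v1) — v1 is true.
  10. (!v8 || !v2 || v5) — v5 is true.
  11. (!v2 || !v3 || !v5) — !v3 is true.
  12. (!v1 || v5) — v5 is true.
  13. (!v3 || !v2 || !v1) — !v3 is true.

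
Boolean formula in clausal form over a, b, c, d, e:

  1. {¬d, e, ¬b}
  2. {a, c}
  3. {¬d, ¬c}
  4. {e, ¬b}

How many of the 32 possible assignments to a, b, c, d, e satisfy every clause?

Case analysis on b and c:
  b=T, c=T: remaining (a,d,e) ∈ {(F,F,T); (T,F,T)} — 2.
  b=T, c=F: remaining (a,d,e) ∈ {(T,F,T); (T,T,T)} — 2.
  b=F, c=T: remaining (a,d,e) ∈ {(F,F,F); (F,F,T); (T,F,F); (T,F,T)} — 4.
  b=F, c=F: remaining (a,d,e) ∈ {(T,F,F); (T,F,T); (T,T,F); (T,T,T)} — 4.
Total: 2 + 2 + 4 + 4 = 12.

12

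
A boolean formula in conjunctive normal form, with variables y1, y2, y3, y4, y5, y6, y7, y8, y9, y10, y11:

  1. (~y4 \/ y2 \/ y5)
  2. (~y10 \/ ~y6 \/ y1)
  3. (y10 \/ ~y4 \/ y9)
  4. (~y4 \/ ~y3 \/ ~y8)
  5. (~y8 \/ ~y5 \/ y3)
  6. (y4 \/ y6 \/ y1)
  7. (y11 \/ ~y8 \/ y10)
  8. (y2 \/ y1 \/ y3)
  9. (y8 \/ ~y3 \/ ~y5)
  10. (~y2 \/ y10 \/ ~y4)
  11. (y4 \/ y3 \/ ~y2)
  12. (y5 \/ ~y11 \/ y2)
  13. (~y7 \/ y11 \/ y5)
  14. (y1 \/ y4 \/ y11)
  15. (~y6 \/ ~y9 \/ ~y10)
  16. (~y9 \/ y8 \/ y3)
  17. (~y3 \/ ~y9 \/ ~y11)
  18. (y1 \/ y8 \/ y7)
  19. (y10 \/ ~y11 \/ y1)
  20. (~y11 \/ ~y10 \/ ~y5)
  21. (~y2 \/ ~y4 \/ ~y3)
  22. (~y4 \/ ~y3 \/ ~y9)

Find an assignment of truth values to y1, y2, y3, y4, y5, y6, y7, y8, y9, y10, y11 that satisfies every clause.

y1=True, y2=True, y3=False, y4=True, y5=False, y6=False, y7=False, y8=True, y9=True, y10=True, y11=True

y1 occurs only positively in the remaining clauses — set y1 = True.
Branch on y2: take y2 = True.
Try y3 = False.
  then y4 is forced to True.
  then y10 is forced to True.
The remaining clauses are satisfied by y5 = False, y6 = False, y7 = False, y8 = True, y9 = True, y11 = True.
Check each clause:
  1. (~y4 \/ y5 \/ y2) — y2 is true.
  2. (y1 \/ ~y10 \/ ~y6) — y1 is true.
  3. (y10 \/ ~y4 \/ y9) — y9 is true.
  4. (~y8 \/ ~y3 \/ ~y4) — ~y3 is true.
  5. (y3 \/ ~y5 \/ ~y8) — ~y5 is true.
  6. (y1 \/ y6 \/ y4) — y1 is true.
  7. (~y8 \/ y10 \/ y11) — y10 is true.
  8. (y3 \/ y2 \/ y1) — y1 is true.
  9. (~y3 \/ ~y5 \/ y8) — y8 is true.
  10. (y10 \/ ~y4 \/ ~y2) — y10 is true.
  11. (y4 \/ ~y2 \/ y3) — y4 is true.
  12. (y5 \/ ~y11 \/ y2) — y2 is true.
  13. (~y7 \/ y11 \/ y5) — ~y7 is true.
  14. (y1 \/ y4 \/ y11) — y1 is true.
  15. (~y6 \/ ~y10 \/ ~y9) — ~y6 is true.
  16. (y3 \/ ~y9 \/ y8) — y8 is true.
  17. (~y11 \/ ~y9 \/ ~y3) — ~y3 is true.
  18. (y1 \/ y7 \/ y8) — y8 is true.
  19. (y10 \/ ~y11 \/ y1) — y1 is true.
  20. (~y11 \/ ~y10 \/ ~y5) — ~y5 is true.
  21. (~y2 \/ ~y3 \/ ~y4) — ~y3 is true.
  22. (~y9 \/ ~y4 \/ ~y3) — ~y3 is true.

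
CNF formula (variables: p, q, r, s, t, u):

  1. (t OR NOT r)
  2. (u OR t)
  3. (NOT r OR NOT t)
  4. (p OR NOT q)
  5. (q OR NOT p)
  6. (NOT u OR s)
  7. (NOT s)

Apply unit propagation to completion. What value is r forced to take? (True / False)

(NOT s) is a unit clause: s = False.
In (s OR NOT u), s is now false; NOT u must hold, so u = False.
In (t OR u), u is now false; t must hold, so t = True.
(NOT r OR NOT t) with t = True leaves only NOT r, so r = False.

False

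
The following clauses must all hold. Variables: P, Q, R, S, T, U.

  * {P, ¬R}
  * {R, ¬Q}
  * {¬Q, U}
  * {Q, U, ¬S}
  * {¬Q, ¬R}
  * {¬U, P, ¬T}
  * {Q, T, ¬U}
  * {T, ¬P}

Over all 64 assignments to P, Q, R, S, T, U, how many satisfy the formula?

8

Case analysis on Q and U:
  Q=T, U=T: a clause becomes empty — 0.
  Q=T, U=F: a clause becomes empty — 0.
  Q=F, U=T: remaining (P,R,S,T) ∈ {(T,F,F,T); (T,F,T,T); (T,T,F,T); (T,T,T,T)} — 4.
  Q=F, U=F: remaining (P,R,S,T) ∈ {(F,F,F,F); (F,F,F,T); (T,F,F,T); (T,T,F,T)} — 4.
Total: 0 + 0 + 4 + 4 = 8.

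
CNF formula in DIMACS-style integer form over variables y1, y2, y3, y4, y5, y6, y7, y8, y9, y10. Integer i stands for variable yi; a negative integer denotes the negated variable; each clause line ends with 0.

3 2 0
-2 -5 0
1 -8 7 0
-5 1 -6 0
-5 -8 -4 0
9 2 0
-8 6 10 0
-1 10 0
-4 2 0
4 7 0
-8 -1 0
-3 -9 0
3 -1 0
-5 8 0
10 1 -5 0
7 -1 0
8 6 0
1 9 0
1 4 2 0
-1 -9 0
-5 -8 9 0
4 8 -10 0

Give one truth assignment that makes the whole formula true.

y1=False, y2=True, y3=False, y4=True, y5=False, y6=False, y7=True, y8=True, y9=True, y10=True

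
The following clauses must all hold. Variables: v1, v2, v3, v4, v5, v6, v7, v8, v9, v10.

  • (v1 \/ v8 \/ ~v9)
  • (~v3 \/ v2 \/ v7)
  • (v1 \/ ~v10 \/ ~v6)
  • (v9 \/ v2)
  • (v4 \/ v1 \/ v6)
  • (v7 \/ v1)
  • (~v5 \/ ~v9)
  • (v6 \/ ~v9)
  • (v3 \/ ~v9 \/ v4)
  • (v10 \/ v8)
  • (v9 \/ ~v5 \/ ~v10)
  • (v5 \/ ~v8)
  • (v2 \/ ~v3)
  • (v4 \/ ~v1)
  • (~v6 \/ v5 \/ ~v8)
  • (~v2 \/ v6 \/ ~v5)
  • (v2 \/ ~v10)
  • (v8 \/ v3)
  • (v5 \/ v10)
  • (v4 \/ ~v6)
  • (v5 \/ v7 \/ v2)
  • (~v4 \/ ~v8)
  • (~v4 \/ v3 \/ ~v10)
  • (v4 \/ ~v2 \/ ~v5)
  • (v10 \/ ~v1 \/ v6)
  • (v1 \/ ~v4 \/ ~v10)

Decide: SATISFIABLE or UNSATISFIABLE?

Try v1 = True.
  then v4 is forced to True.
  then v8 is forced to False.
  then v10 is forced to True.
  then v2 is forced to True.
  then v3 is forced to True.
Branch on v5: take v5 = False.
The remaining clauses are satisfied by v6 = True, v7 = False, v9 = False.
So v1=1  v2=1  v3=1  v4=1  v5=0  v6=1  v7=0  v8=0  v9=0  v10=1 is a satisfying assignment.

SATISFIABLE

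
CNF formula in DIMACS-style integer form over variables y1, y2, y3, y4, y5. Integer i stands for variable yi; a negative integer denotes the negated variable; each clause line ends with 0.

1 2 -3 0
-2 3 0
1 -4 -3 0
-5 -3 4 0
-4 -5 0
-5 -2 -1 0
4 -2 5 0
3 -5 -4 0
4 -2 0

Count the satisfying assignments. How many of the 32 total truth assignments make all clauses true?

9

Split on y4, then y2.
  y4=1, y2=1: remaining (y1,y3,y5) ∈ {(1,1,0)} — 1.
  y4=1, y2=0: remaining (y1,y3,y5) ∈ {(0,0,0); (1,0,0); (1,1,0)} — 3.
  y4=0, y2=1: a clause becomes empty — 0.
  y4=0, y2=0: 5 of the 8 assignments to (y1,y3,y5) work.
Total: 1 + 3 + 0 + 5 = 9.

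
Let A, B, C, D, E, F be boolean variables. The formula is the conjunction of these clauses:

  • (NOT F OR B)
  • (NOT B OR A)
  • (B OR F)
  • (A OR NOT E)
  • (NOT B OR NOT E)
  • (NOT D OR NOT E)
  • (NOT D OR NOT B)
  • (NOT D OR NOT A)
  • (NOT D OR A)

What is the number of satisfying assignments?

Satisfying assignments:
  A=T B=T C=F D=F E=F F=F
  A=T B=T C=F D=F E=F F=T
  A=T B=T C=T D=F E=F F=F
  A=T B=T C=T D=F E=F F=T
Count: 4.

4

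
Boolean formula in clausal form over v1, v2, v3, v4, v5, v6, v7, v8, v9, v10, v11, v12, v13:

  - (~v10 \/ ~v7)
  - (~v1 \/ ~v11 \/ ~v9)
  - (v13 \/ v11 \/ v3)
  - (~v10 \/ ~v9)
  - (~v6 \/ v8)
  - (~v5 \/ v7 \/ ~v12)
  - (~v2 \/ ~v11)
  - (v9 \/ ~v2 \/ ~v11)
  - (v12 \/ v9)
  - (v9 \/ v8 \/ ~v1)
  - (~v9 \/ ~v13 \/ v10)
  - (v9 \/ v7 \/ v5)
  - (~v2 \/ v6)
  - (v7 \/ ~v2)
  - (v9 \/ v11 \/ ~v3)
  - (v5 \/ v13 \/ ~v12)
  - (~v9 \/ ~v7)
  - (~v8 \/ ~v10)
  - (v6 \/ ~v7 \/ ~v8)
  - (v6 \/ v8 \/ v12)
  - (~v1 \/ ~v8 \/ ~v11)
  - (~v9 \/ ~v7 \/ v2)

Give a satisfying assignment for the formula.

v1 occurs only negated in the remaining clauses — set v1 = False.
Set v2 = False and propagate.
Branch on v3: take v3 = False.
For the remaining variables, v4 = True, v5 = True, v6 = False, v7 = True, v8 = False, v9 = False, v10 = False, v11 = True, v12 = True, v13 = False works.
Every clause has at least one true literal under this assignment.

v1=False, v2=False, v3=False, v4=True, v5=True, v6=False, v7=True, v8=False, v9=False, v10=False, v11=True, v12=True, v13=False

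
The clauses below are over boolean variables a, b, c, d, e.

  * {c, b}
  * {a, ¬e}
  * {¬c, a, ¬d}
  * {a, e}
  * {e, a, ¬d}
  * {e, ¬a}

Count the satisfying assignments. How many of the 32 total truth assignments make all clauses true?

6

Satisfying assignments:
  a=1 b=0 c=1 d=0 e=1
  a=1 b=0 c=1 d=1 e=1
  a=1 b=1 c=0 d=0 e=1
  a=1 b=1 c=0 d=1 e=1
  a=1 b=1 c=1 d=0 e=1
  a=1 b=1 c=1 d=1 e=1
That's 6 in total.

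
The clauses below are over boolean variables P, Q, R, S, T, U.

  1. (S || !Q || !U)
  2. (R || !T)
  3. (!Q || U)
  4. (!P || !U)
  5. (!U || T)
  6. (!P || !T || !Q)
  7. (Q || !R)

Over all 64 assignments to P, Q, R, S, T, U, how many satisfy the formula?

5

The models are:
  P=F Q=F R=F S=F T=F U=F
  P=F Q=F R=F S=T T=F U=F
  P=F Q=T R=T S=T T=T U=T
  P=T Q=F R=F S=F T=F U=F
  P=T Q=F R=F S=T T=F U=F
Count: 5.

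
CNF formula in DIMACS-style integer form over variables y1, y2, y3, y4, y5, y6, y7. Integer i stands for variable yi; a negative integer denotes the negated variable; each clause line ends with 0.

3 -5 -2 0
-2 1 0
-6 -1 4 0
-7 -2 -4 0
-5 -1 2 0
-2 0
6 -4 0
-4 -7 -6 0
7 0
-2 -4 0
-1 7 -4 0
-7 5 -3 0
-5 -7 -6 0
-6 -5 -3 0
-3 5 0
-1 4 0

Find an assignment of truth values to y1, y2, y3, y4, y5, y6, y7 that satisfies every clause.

y1 = F, y2 = F, y3 = F, y4 = F, y5 = T, y6 = F, y7 = T

Unit propagation: (~y2) forces y2 = False.
Unit propagation: (y7) forces y7 = True.
Pure literal: y1 appears only negated; assign y1 = False.
y3 occurs only negated in the remaining clauses — set y3 = False.
Branch on y4: take y4 = False.
Try y5 = True.
  then y6 is forced to False.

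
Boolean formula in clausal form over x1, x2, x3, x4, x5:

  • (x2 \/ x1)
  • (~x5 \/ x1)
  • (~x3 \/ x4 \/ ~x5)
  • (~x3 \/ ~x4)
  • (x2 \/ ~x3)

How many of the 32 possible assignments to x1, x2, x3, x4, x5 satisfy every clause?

Split on x3, then x1.
  x3=1, x1=1: remaining (x2,x4,x5) ∈ {(1,0,0)} — 1.
  x3=1, x1=0: remaining (x2,x4,x5) ∈ {(1,0,0)} — 1.
  x3=0, x1=1: x2, x4, x5 free → 2^3 = 8.
  x3=0, x1=0: remaining (x2,x4,x5) ∈ {(1,0,0); (1,1,0)} — 2.
Total: 1 + 1 + 8 + 2 = 12.

12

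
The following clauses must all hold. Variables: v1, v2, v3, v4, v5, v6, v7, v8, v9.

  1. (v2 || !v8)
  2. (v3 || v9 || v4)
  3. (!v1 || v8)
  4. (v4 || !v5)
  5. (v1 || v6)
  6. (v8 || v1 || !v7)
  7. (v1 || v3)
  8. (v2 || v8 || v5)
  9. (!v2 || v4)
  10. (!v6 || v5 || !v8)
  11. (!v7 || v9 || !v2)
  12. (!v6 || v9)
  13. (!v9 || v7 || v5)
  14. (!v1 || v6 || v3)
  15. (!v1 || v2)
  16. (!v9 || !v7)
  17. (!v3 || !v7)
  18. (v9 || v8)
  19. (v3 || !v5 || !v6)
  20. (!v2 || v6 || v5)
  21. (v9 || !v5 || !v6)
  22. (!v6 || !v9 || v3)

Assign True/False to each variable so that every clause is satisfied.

v1=T, v2=T, v3=T, v4=T, v5=T, v6=F, v7=F, v8=T, v9=F

Pure literal: v4 appears only positively; assign v4 = True.
Branch on v1: take v1 = True.
  then v8 is forced to True.
  then v2 is forced to True.
For the remaining variables, v3 = True, v5 = True, v6 = False, v7 = False, v9 = False works.
Every clause has at least one true literal under this assignment.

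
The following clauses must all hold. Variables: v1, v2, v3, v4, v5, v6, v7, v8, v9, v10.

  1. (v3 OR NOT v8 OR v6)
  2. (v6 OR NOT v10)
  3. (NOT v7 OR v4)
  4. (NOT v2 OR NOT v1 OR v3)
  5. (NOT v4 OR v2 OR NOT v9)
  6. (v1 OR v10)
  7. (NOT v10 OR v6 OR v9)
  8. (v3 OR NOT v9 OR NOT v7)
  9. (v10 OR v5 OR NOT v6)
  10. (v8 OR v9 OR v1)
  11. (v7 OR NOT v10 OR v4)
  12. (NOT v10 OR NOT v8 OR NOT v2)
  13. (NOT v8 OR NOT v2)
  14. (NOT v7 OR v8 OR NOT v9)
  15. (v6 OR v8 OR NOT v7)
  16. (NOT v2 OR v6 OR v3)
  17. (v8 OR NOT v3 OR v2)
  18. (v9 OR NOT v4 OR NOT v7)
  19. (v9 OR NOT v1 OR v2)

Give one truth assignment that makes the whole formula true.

v1=1, v2=1, v3=1, v4=1, v5=0, v6=0, v7=0, v8=0, v9=1, v10=0

Check each clause:
  1. (NOT v8 OR v6 OR v3) — NOT v8 is true.
  2. (v6 OR NOT v10) — NOT v10 is true.
  3. (v4 OR NOT v7) — NOT v7 is true.
  4. (v3 OR NOT v2 OR NOT v1) — v3 is true.
  5. (v2 OR NOT v4 OR NOT v9) — v2 is true.
  6. (v10 OR v1) — v1 is true.
  7. (v9 OR v6 OR NOT v10) — v9 is true.
  8. (NOT v7 OR NOT v9 OR v3) — NOT v7 is true.
  9. (v10 OR v5 OR NOT v6) — NOT v6 is true.
  10. (v9 OR v8 OR v1) — v1 is true.
  11. (NOT v10 OR v7 OR v4) — v4 is true.
  12. (NOT v8 OR NOT v10 OR NOT v2) — NOT v8 is true.
  13. (NOT v8 OR NOT v2) — NOT v8 is true.
  14. (NOT v9 OR NOT v7 OR v8) — NOT v7 is true.
  15. (v6 OR NOT v7 OR v8) — NOT v7 is true.
  16. (v3 OR NOT v2 OR v6) — v3 is true.
  17. (NOT v3 OR v2 OR v8) — v2 is true.
  18. (v9 OR NOT v4 OR NOT v7) — v9 is true.
  19. (NOT v1 OR v2 OR v9) — v9 is true.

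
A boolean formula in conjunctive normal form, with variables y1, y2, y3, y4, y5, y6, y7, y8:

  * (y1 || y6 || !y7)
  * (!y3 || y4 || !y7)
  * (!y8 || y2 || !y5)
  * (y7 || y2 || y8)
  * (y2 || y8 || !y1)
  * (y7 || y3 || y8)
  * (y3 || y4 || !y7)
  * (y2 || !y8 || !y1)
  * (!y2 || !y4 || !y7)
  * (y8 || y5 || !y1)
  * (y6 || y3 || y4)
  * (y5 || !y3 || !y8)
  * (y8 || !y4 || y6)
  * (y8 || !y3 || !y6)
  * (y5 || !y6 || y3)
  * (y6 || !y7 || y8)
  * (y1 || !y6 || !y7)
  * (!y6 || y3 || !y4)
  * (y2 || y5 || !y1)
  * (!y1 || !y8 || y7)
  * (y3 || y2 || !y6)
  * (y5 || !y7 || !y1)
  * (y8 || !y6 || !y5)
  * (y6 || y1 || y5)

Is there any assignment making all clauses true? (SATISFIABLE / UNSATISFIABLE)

SATISFIABLE

Branch on y1: take y1 = False.
The remaining clauses are satisfied by y2 = True, y3 = False, y4 = False, y5 = True, y6 = True, y7 = False, y8 = True.
So y1 = F, y2 = T, y3 = F, y4 = F, y5 = T, y6 = T, y7 = F, y8 = T is a satisfying assignment.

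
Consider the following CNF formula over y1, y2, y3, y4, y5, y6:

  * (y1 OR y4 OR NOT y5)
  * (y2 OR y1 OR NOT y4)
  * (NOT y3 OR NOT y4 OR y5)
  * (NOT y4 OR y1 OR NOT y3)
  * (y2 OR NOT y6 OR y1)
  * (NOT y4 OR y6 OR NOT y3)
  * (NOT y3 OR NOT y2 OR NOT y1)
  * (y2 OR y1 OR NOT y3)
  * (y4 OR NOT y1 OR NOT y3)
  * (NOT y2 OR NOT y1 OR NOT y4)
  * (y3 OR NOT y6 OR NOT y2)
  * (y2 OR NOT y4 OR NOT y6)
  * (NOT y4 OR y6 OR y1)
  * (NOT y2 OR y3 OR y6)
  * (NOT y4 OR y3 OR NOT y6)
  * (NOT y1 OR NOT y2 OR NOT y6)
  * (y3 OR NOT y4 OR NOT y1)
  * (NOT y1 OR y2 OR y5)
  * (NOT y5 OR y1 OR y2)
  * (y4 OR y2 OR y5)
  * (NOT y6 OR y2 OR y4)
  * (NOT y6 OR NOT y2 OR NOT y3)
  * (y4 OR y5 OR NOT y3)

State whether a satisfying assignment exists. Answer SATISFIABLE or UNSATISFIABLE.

SATISFIABLE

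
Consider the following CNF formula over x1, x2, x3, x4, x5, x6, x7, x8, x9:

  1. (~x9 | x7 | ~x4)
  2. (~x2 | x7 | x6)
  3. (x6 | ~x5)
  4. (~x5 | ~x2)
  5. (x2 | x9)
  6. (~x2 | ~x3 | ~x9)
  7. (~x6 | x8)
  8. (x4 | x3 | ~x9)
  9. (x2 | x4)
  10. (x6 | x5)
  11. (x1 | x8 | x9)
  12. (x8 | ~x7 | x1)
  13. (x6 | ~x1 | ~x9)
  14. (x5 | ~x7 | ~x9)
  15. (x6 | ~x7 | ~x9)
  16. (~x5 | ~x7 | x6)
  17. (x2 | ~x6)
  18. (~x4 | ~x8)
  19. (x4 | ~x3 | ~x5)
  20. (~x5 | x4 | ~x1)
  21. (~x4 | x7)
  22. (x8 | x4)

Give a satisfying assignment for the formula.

Set x1 = False and propagate.
Branch on x2: take x2 = True.
  then x5 is forced to False.
  then x6 is forced to True.
  then x8 is forced to True.
  then x4 is forced to False.
Try x3 = True.
  then x9 is forced to False.
x7 is now unconstrained; take x7 = True.
Check each clause:
  1. (~x9 | x7 | ~x4) — ~x4 is true.
  2. (x7 | x6 | ~x2) — x6 is true.
  3. (~x5 | x6) — ~x5 is true.
  4. (~x5 | ~x2) — ~x5 is true.
  5. (x9 | x2) — x2 is true.
  6. (~x3 | ~x2 | ~x9) — ~x9 is true.
  7. (~x6 | x8) — x8 is true.
  8. (~x9 | x4 | x3) — x3 is true.
  9. (x4 | x2) — x2 is true.
  10. (x5 | x6) — x6 is true.
  11. (x9 | x8 | x1) — x8 is true.
  12. (x8 | x1 | ~x7) — x8 is true.
  13. (~x9 | ~x1 | x6) — ~x1 is true.
  14. (x5 | ~x7 | ~x9) — ~x9 is true.
  15. (x6 | ~x9 | ~x7) — x6 is true.
  16. (~x7 | ~x5 | x6) — ~x5 is true.
  17. (x2 | ~x6) — x2 is true.
  18. (~x8 | ~x4) — ~x4 is true.
  19. (~x5 | x4 | ~x3) — ~x5 is true.
  20. (x4 | ~x5 | ~x1) — ~x5 is true.
  21. (~x4 | x7) — ~x4 is true.
  22. (x4 | x8) — x8 is true.

x1=0, x2=1, x3=1, x4=0, x5=0, x6=1, x7=1, x8=1, x9=0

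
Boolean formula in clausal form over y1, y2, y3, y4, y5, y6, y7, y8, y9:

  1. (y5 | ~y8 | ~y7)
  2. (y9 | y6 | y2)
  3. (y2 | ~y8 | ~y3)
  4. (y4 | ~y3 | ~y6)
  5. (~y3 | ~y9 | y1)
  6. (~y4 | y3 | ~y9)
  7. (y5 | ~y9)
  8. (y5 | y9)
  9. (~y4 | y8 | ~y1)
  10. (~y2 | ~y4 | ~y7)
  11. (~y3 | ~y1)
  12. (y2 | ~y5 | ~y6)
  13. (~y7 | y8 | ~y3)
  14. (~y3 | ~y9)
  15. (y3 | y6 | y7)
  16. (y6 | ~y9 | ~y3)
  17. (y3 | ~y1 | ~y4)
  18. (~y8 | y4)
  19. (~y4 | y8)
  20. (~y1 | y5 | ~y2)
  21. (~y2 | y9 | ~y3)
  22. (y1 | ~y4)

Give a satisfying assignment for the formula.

Set y1 = False and propagate.
  then y4 is forced to False.
  then y8 is forced to False.
Try y2 = True.
Set y3 = False and propagate.
The remaining clauses are satisfied by y5 = True, y6 = True, y7 = False, y9 = False.

y1 = False, y2 = True, y3 = False, y4 = False, y5 = True, y6 = True, y7 = False, y8 = False, y9 = False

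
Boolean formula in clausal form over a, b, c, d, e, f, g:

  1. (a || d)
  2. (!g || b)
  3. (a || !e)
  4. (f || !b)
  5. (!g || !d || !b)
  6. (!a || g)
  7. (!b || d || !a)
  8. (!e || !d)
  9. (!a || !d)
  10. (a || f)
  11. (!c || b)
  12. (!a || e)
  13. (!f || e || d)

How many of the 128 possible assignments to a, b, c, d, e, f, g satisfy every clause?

3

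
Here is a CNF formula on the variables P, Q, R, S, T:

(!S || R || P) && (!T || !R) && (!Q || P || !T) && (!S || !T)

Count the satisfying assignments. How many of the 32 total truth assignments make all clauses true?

17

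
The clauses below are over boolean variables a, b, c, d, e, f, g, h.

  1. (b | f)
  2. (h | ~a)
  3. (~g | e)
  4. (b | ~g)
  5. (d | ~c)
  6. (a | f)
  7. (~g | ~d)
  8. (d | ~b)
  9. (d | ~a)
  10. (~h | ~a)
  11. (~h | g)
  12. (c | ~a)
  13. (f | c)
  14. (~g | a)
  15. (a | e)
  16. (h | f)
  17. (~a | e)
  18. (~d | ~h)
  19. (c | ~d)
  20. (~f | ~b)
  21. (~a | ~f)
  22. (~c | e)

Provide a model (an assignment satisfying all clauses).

a = F, b = F, c = F, d = F, e = T, f = T, g = F, h = F

Check each clause:
  1. (f | b) — f is true.
  2. (h | ~a) — ~a is true.
  3. (~g | e) — ~g is true.
  4. (~g | b) — ~g is true.
  5. (~c | d) — ~c is true.
  6. (f | a) — f is true.
  7. (~d | ~g) — ~g is true.
  8. (~b | d) — ~b is true.
  9. (d | ~a) — ~a is true.
  10. (~a | ~h) — ~h is true.
  11. (g | ~h) — ~h is true.
  12. (c | ~a) — ~a is true.
  13. (c | f) — f is true.
  14. (a | ~g) — ~g is true.
  15. (e | a) — e is true.
  16. (f | h) — f is true.
  17. (~a | e) — e is true.
  18. (~h | ~d) — ~h is true.
  19. (c | ~d) — ~d is true.
  20. (~f | ~b) — ~b is true.
  21. (~f | ~a) — ~a is true.
  22. (~c | e) — e is true.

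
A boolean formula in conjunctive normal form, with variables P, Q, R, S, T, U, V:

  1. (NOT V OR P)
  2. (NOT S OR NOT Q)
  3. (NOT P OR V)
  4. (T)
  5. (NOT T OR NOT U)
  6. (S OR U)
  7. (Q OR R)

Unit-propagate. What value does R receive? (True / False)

(T) is a unit clause: T = True.
(NOT T OR NOT U): since T = True, the clause reduces to (NOT U). U = False.
From (S OR U) and U = False: S = True.
(NOT Q OR NOT S): since S = True, the clause reduces to (NOT Q). Q = False.
In (R OR Q), Q is now false; R must hold, so R = True.

True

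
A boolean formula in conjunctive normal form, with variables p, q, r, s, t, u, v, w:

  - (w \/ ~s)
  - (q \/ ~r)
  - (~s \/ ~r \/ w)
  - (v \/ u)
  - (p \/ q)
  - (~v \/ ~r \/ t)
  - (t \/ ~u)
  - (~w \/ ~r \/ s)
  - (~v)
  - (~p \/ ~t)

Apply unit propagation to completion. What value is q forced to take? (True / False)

True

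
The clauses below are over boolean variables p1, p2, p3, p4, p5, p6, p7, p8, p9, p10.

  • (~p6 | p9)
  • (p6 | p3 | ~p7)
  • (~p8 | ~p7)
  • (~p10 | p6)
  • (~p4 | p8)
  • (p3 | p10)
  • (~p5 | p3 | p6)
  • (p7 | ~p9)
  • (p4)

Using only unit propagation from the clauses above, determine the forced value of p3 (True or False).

True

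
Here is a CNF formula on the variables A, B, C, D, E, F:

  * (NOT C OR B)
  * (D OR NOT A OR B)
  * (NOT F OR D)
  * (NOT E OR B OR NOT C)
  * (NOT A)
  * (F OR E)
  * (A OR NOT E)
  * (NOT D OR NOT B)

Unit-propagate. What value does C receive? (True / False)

(NOT A) stands alone — A = False.
(NOT E OR A): since A = False, the clause reduces to (NOT E). E = False.
(F OR E) with E = False leaves only F, so F = True.
(D OR NOT F): since F = True, the clause reduces to (D). D = True.
(NOT B OR NOT D) with D = True leaves only NOT B, so B = False.
From (NOT C OR B) and B = False: C = False.

False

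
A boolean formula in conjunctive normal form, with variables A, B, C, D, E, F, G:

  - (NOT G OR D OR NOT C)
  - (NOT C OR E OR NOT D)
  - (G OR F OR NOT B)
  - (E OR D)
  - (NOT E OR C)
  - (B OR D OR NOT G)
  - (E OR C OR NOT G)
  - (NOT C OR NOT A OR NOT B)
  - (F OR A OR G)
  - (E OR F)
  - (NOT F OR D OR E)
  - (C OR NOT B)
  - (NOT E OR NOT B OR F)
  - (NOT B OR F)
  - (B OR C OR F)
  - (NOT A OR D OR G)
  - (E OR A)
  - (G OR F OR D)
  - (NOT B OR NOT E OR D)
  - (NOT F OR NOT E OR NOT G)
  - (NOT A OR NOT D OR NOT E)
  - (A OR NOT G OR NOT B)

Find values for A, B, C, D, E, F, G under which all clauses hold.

Branch on A: take A = False.
  then E is forced to True.
  then C is forced to True.
Try B = False.
Branch on D: take D = True.
For the remaining variables, F = False, G = True works.

A=F, B=F, C=T, D=T, E=T, F=F, G=T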